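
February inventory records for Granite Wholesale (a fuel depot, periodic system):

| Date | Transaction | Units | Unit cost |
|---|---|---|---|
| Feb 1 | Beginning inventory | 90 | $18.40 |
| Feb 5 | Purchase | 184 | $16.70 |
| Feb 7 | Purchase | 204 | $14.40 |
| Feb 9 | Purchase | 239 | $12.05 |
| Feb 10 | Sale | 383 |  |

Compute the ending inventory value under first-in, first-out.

Feb 10, 383 sold [FIFO — oldest first]: 90 @ $18.40 + 184 @ $16.70 + 109 @ $14.40 = $6,298.40
Ending inventory: 95 @ $14.40 + 239 @ $12.05 = $4,247.95

Ending inventory = $4,247.95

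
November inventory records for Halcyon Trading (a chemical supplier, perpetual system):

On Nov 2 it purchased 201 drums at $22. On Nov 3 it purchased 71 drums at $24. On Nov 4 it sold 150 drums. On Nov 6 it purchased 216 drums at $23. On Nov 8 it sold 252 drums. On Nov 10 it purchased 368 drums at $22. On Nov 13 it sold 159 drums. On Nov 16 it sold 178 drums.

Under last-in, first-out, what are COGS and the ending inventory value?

Nov 4, 150 sold [LIFO — newest first]: 71 @ $24 + 79 @ $22 = $3,442
Nov 8, 252 sold [LIFO — newest first]: 216 @ $23 + 36 @ $22 = $5,760
Nov 13, 159 sold [LIFO — newest first]: 159 @ $22 = $3,498
Nov 16, 178 sold [LIFO — newest first]: 178 @ $22 = $3,916
Total COGS = $3,442 + $5,760 + $3,498 + $3,916 = $16,616
Ending inventory: 86 @ $22 + 31 @ $22 = $2,574

COGS = $16,616; ending inventory = $2,574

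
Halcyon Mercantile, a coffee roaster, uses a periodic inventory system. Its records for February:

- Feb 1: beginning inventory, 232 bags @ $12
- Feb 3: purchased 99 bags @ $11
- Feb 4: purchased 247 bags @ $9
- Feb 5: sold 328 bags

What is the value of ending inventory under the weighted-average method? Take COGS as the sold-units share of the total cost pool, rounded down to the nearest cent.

Feb 5, sell 328: 328/578 × $6,096.00 → $3,459.32
Ending inventory (cost pool remaining) = $2,636.68

Ending inventory = $2,636.68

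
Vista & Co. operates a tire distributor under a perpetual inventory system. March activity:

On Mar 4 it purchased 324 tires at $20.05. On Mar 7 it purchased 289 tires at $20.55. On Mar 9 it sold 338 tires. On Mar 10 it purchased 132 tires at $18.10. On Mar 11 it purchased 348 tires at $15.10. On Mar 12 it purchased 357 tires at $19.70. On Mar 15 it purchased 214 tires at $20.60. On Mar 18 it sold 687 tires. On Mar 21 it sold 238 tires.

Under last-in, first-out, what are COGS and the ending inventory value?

COGS = $23,726.10; ending inventory = $7,794.35

Mar 9, 338 sold [LIFO — newest first]: 289 @ $20.55 + 49 @ $20.05 = $6,921.40
Mar 18, 687 sold [LIFO — newest first]: 214 @ $20.60 + 357 @ $19.70 + 116 @ $15.10 = $13,192.90
Mar 21, 238 sold [LIFO — newest first]: 232 @ $15.10 + 6 @ $18.10 = $3,611.80
Total COGS = $6,921.40 + $13,192.90 + $3,611.80 = $23,726.10
Ending inventory: 275 @ $20.05 + 126 @ $18.10 = $7,794.35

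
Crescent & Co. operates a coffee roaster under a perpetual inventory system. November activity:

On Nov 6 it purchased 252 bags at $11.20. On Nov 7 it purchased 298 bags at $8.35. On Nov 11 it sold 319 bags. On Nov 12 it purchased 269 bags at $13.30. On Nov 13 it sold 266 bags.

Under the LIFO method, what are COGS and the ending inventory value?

COGS = $6,261.30; ending inventory = $2,627.10

Nov 11, 319 sold [LIFO — newest first]: 298 @ $8.35 + 21 @ $11.20 = $2,723.50
Nov 13, 266 sold [LIFO — newest first]: 266 @ $13.30 = $3,537.80
Total COGS = $2,723.50 + $3,537.80 = $6,261.30
Ending inventory: 231 @ $11.20 + 3 @ $13.30 = $2,627.10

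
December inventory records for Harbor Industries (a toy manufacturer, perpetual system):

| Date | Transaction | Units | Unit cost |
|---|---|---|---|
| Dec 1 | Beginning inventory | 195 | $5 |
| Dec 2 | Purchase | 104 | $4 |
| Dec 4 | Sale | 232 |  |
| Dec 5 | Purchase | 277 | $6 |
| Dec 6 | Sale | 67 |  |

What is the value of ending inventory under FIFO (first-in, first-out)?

Ending inventory = $1,662

Dec 4, 232 sold [FIFO — oldest first]: 195 @ $5 + 37 @ $4 = $1,123
Dec 6, 67 sold [FIFO — oldest first]: 67 @ $4 = $268
Total COGS = $1,123 + $268 = $1,391
Ending inventory: 277 @ $6 = $1,662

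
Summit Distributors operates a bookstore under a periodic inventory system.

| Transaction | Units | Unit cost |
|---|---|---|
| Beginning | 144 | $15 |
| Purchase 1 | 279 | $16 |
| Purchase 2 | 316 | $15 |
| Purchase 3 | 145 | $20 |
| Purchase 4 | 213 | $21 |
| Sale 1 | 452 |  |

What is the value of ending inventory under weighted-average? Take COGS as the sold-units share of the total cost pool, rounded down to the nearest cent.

Ending inventory = $11,016.75

Sale 1, sell 452: 452/1097 × $18,737.00 → $7,720.25
Ending inventory (cost pool remaining) = $11,016.75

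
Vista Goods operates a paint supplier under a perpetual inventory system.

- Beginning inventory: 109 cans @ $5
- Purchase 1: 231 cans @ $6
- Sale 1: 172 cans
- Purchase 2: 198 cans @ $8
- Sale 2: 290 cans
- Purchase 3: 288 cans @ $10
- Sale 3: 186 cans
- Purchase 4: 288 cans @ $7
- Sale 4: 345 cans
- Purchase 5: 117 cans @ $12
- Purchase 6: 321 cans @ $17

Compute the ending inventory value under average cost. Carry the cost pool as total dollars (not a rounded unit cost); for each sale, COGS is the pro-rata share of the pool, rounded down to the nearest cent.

After Beginning: 109 on hand, pool $545.00 (≈ $5.0000 each)
After Purchase 1: 340 on hand, pool $1,931.00 (≈ $5.6794 each)
Sale 1, sell 172: 172/340 × $1,931.00 → $976.85
After Purchase 2: 366 on hand, pool $2,538.15 (≈ $6.9348 each)
Sale 2, sell 290: 290/366 × $2,538.15 → $2,011.10
After Purchase 3: 364 on hand, pool $3,407.05 (≈ $9.3600 each)
Sale 3, sell 186: 186/364 × $3,407.05 → $1,740.96
After Purchase 4: 466 on hand, pool $3,682.09 (≈ $7.9015 each)
Sale 4, sell 345: 345/466 × $3,682.09 → $2,726.01
After Purchase 5: 238 on hand, pool $2,360.08 (≈ $9.9163 each)
After Purchase 6: 559 on hand, pool $7,817.08 (≈ $13.9840 each)
Total COGS = $976.85 + $2,011.10 + $1,740.96 + $2,726.01 = $7,454.92
Ending inventory (cost pool remaining) = $7,817.08

Ending inventory = $7,817.08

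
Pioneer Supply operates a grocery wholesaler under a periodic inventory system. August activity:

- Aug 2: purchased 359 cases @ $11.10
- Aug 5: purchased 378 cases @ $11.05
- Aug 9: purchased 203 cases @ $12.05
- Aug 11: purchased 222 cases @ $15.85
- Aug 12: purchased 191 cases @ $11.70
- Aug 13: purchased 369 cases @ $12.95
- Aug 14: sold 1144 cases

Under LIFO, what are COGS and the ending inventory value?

Aug 14, 1144 sold [LIFO — newest first]: 369 @ $12.95 + 191 @ $11.70 + 222 @ $15.85 + 203 @ $12.05 + 159 @ $11.05 = $14,735.05
Ending inventory: 359 @ $11.10 + 219 @ $11.05 = $6,404.85

COGS = $14,735.05; ending inventory = $6,404.85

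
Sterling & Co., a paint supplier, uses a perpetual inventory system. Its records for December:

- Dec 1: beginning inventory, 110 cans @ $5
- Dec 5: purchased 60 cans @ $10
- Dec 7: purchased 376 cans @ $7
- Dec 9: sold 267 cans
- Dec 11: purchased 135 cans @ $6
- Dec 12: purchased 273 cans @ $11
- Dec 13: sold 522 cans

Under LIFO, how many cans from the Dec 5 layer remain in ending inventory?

Dec 9, 267 sold [LIFO — newest first]: 267 @ $7 = $1,869
Dec 13, 522 sold [LIFO — newest first]: 273 @ $11 + 135 @ $6 + 109 @ $7 + 5 @ $10 = $4,626
Total COGS = $1,869 + $4,626 = $6,495
Ending inventory: 110 @ $5 + 55 @ $10 = $1,100

55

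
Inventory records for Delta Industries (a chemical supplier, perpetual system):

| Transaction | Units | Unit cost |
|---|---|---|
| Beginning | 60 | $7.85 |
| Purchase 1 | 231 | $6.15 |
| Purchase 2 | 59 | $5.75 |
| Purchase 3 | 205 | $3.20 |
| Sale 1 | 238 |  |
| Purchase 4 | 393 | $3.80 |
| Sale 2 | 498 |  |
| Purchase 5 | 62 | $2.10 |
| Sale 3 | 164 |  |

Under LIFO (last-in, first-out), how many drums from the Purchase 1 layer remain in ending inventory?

50

Sale 1 (238) [LIFO — newest first]: 205 @ $3.20 + 33 @ $5.75 = $845.75
Sale 2 (498) [LIFO — newest first]: 393 @ $3.80 + 26 @ $5.75 + 79 @ $6.15 = $2,128.75
Sale 3 (164) [LIFO — newest first]: 62 @ $2.10 + 102 @ $6.15 = $757.50
Total COGS = $845.75 + $2,128.75 + $757.50 = $3,732.00
Ending inventory: 60 @ $7.85 + 50 @ $6.15 = $778.50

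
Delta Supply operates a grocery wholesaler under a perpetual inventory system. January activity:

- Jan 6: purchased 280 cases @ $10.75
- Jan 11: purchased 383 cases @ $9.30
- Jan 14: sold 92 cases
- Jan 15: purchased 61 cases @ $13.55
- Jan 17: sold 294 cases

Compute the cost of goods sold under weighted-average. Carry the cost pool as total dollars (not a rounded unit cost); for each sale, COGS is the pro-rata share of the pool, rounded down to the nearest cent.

After Jan 6: 280 on hand, pool $3,010.00 (≈ $10.7500 each)
After Jan 11: 663 on hand, pool $6,571.90 (≈ $9.9124 each)
Jan 14, sell 92: 92/663 × $6,571.90 → $911.93
After Jan 15: 632 on hand, pool $6,486.52 (≈ $10.2635 each)
Jan 17, sell 294: 294/632 × $6,486.52 → $3,017.46
Total COGS = $911.93 + $3,017.46 = $3,929.39
Ending inventory (cost pool remaining) = $3,469.06

COGS = $3,929.39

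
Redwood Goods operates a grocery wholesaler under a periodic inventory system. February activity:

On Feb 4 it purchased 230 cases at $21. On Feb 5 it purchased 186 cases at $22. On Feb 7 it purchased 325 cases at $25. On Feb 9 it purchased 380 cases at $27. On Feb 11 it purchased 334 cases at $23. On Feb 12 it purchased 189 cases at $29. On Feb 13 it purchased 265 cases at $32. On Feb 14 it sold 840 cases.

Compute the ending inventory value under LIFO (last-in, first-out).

Ending inventory = $25,903

Feb 14, 840 sold [LIFO — newest first]: 265 @ $32 + 189 @ $29 + 334 @ $23 + 52 @ $27 = $23,047
Ending inventory: 230 @ $21 + 186 @ $22 + 325 @ $25 + 328 @ $27 = $25,903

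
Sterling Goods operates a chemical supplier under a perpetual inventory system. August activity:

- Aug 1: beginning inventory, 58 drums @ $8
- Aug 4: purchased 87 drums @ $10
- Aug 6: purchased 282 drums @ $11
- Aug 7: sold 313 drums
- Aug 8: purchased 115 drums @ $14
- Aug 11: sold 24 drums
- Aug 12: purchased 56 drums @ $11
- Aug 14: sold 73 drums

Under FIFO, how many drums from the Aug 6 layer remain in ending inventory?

Aug 7, 313 sold [FIFO — oldest first]: 58 @ $8 + 87 @ $10 + 168 @ $11 = $3,182
Aug 11, 24 sold [FIFO — oldest first]: 24 @ $11 = $264
Aug 14, 73 sold [FIFO — oldest first]: 73 @ $11 = $803
Total COGS = $3,182 + $264 + $803 = $4,249
Ending inventory: 17 @ $11 + 115 @ $14 + 56 @ $11 = $2,413
Check: goods available $6,662 = COGS $4,249 + ending $2,413

17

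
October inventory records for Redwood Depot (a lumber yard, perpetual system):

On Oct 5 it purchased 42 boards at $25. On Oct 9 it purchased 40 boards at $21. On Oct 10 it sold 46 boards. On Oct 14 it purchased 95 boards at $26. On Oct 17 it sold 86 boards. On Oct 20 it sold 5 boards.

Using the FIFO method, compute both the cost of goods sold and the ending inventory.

COGS = $3,320; ending inventory = $1,040

Oct 10, 46 sold [FIFO — oldest first]: 42 @ $25 + 4 @ $21 = $1,134
Oct 17, 86 sold [FIFO — oldest first]: 36 @ $21 + 50 @ $26 = $2,056
Oct 20, 5 sold [FIFO — oldest first]: 5 @ $26 = $130
Total COGS = $1,134 + $2,056 + $130 = $3,320
Ending inventory: 40 @ $26 = $1,040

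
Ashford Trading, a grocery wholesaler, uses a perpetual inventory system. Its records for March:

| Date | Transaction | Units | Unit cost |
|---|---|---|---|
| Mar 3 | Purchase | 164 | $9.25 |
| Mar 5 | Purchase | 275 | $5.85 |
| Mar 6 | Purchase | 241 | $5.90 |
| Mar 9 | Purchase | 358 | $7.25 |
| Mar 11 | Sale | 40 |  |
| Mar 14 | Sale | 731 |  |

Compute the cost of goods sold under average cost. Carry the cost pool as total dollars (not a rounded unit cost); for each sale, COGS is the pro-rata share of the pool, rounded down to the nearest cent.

After Mar 3: 164 on hand, pool $1,517.00 (≈ $9.2500 each)
After Mar 5: 439 on hand, pool $3,125.75 (≈ $7.1202 each)
After Mar 6: 680 on hand, pool $4,547.65 (≈ $6.6877 each)
After Mar 9: 1038 on hand, pool $7,143.15 (≈ $6.8816 each)
Mar 11, sell 40: 40/1038 × $7,143.15 → $275.26
Mar 14, sell 731: 731/998 × $6,867.89 → $5,030.48
Total COGS = $275.26 + $5,030.48 = $5,305.74
Ending inventory (cost pool remaining) = $1,837.41
Check: goods available $7,143.15 = COGS $5,305.74 + ending $1,837.41

COGS = $5,305.74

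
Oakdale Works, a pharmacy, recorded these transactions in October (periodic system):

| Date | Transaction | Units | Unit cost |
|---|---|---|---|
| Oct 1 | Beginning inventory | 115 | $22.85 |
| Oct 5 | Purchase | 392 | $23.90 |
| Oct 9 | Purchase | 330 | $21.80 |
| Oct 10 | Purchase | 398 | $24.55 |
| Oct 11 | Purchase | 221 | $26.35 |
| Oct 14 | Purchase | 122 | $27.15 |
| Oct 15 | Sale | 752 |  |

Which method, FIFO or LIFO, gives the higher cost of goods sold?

LIFO

FIFO COGS: 115 @ $22.85 + 392 @ $23.90 + 245 @ $21.80 = $17,337.55
LIFO COGS: 122 @ $27.15 + 221 @ $26.35 + 398 @ $24.55 + 11 @ $21.80 = $19,146.35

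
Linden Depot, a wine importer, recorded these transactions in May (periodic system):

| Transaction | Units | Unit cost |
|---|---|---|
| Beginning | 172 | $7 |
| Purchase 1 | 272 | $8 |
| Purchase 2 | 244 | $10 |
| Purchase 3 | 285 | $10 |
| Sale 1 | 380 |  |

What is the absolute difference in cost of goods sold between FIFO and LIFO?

FIFO COGS: 172 @ $7 + 208 @ $8 = $2,868
LIFO COGS: 285 @ $10 + 95 @ $10 = $3,800
Difference = |$2,868 − $3,800| = $932

$932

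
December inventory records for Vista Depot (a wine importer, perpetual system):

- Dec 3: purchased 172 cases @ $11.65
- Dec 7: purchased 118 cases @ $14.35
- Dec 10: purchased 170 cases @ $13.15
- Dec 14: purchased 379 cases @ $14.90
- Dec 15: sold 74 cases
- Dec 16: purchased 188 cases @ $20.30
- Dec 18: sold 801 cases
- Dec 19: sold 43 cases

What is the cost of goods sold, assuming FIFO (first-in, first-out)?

COGS = $13,183.40

Dec 15, 74 sold [FIFO — oldest first]: 74 @ $11.65 = $862.10
Dec 18, 801 sold [FIFO — oldest first]: 98 @ $11.65 + 118 @ $14.35 + 170 @ $13.15 + 379 @ $14.90 + 36 @ $20.30 = $11,448.40
Dec 19, 43 sold [FIFO — oldest first]: 43 @ $20.30 = $872.90
Total COGS = $862.10 + $11,448.40 + $872.90 = $13,183.40
Ending inventory: 109 @ $20.30 = $2,212.70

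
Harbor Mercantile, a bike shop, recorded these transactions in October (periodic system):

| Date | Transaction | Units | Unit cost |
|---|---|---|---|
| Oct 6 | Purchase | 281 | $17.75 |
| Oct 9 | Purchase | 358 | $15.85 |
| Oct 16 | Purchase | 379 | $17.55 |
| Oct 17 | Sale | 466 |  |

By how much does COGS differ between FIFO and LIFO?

FIFO COGS: 281 @ $17.75 + 185 @ $15.85 = $7,920.00
LIFO COGS: 379 @ $17.55 + 87 @ $15.85 = $8,030.40
Difference = |$7,920.00 − $8,030.40| = $110.40

$110.40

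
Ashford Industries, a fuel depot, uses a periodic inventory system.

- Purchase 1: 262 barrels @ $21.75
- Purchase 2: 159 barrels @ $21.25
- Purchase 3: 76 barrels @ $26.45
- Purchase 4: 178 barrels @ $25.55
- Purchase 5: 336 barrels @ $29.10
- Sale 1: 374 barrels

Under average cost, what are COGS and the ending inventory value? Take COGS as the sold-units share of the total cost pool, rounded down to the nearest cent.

COGS = $9,401.03; ending inventory = $16,011.92

Sale 1, sell 374: 374/1011 × $25,412.95 → $9,401.03
Ending inventory (cost pool remaining) = $16,011.92
Check: goods available $25,412.95 = COGS $9,401.03 + ending $16,011.92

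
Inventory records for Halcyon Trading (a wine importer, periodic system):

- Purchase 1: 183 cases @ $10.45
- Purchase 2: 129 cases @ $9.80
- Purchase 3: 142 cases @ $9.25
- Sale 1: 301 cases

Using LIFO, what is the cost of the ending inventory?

Sale 1 (301) [LIFO — newest first]: 142 @ $9.25 + 129 @ $9.80 + 30 @ $10.45 = $2,891.20
Ending inventory: 153 @ $10.45 = $1,598.85
Check: goods available $4,490.05 = COGS $2,891.20 + ending $1,598.85

Ending inventory = $1,598.85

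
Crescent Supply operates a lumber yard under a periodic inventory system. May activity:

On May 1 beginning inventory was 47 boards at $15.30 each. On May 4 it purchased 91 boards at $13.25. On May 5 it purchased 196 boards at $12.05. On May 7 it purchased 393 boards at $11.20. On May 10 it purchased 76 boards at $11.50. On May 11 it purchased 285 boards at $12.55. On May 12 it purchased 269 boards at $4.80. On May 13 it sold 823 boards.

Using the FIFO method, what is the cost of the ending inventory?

May 13, 823 sold [FIFO — oldest first]: 47 @ $15.30 + 91 @ $13.25 + 196 @ $12.05 + 393 @ $11.20 + 76 @ $11.50 + 20 @ $12.55 = $9,813.25
Ending inventory: 265 @ $12.55 + 269 @ $4.80 = $4,616.95

Ending inventory = $4,616.95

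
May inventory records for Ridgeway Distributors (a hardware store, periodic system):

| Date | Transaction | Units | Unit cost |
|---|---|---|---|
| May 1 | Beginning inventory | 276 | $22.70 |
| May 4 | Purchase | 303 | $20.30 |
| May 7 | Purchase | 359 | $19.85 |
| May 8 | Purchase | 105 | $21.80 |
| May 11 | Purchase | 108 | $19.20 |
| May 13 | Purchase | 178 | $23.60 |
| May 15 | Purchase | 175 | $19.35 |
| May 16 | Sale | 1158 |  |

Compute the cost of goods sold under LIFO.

May 16, 1158 sold [LIFO — newest first]: 175 @ $19.35 + 178 @ $23.60 + 108 @ $19.20 + 105 @ $21.80 + 359 @ $19.85 + 233 @ $20.30 = $23,805.70
Ending inventory: 276 @ $22.70 + 70 @ $20.30 = $7,686.20
Check: goods available $31,491.90 = COGS $23,805.70 + ending $7,686.20

COGS = $23,805.70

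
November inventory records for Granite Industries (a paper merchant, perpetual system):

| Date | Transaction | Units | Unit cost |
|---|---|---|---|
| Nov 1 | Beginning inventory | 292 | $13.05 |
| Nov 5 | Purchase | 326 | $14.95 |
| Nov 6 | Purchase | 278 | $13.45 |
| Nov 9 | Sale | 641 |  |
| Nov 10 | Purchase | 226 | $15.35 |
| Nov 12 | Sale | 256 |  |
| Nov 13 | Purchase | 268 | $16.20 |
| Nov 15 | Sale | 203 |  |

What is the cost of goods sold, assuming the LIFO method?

Nov 9, 641 sold [LIFO — newest first]: 278 @ $13.45 + 326 @ $14.95 + 37 @ $13.05 = $9,095.65
Nov 12, 256 sold [LIFO — newest first]: 226 @ $15.35 + 30 @ $13.05 = $3,860.60
Nov 15, 203 sold [LIFO — newest first]: 203 @ $16.20 = $3,288.60
Total COGS = $9,095.65 + $3,860.60 + $3,288.60 = $16,244.85
Ending inventory: 225 @ $13.05 + 65 @ $16.20 = $3,989.25

COGS = $16,244.85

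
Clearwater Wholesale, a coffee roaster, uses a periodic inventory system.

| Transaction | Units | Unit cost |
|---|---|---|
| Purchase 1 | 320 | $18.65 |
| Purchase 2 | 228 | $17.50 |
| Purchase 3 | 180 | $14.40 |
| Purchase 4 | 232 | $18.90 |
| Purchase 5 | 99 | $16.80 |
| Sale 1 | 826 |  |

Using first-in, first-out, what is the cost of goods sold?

COGS = $14,402.20

Sale 1 (826) [FIFO — oldest first]: 320 @ $18.65 + 228 @ $17.50 + 180 @ $14.40 + 98 @ $18.90 = $14,402.20
Ending inventory: 134 @ $18.90 + 99 @ $16.80 = $4,195.80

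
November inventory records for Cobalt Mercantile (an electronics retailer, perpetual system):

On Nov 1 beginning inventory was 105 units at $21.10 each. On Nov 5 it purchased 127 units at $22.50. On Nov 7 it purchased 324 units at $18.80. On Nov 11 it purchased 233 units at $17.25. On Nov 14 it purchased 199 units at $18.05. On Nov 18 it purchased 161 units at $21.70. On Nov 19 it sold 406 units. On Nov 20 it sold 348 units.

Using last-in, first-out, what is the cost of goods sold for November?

COGS = $14,131.70

Nov 19, 406 sold [LIFO — newest first]: 161 @ $21.70 + 199 @ $18.05 + 46 @ $17.25 = $7,879.15
Nov 20, 348 sold [LIFO — newest first]: 187 @ $17.25 + 161 @ $18.80 = $6,252.55
Total COGS = $7,879.15 + $6,252.55 = $14,131.70
Ending inventory: 105 @ $21.10 + 127 @ $22.50 + 163 @ $18.80 = $8,137.40
Check: goods available $22,269.10 = COGS $14,131.70 + ending $8,137.40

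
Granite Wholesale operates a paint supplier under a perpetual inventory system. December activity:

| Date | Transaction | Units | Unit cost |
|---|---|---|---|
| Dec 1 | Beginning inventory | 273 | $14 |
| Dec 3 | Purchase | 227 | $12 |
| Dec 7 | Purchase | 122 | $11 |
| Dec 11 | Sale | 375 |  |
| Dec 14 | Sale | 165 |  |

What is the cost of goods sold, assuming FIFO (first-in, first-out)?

COGS = $6,986

Dec 11, 375 sold [FIFO — oldest first]: 273 @ $14 + 102 @ $12 = $5,046
Dec 14, 165 sold [FIFO — oldest first]: 125 @ $12 + 40 @ $11 = $1,940
Total COGS = $5,046 + $1,940 = $6,986
Ending inventory: 82 @ $11 = $902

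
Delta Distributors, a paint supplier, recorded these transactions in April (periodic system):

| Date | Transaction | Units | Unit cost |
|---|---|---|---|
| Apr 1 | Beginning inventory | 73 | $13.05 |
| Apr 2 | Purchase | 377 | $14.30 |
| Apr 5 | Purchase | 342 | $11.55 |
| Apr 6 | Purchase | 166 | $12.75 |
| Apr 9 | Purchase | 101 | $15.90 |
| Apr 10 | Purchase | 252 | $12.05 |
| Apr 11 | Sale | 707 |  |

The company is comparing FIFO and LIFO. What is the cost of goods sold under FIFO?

FIFO COGS: 73 @ $13.05 + 377 @ $14.30 + 257 @ $11.55 = $9,312.10
LIFO COGS: 252 @ $12.05 + 101 @ $15.90 + 166 @ $12.75 + 188 @ $11.55 = $8,930.40

COGS = $9,312.10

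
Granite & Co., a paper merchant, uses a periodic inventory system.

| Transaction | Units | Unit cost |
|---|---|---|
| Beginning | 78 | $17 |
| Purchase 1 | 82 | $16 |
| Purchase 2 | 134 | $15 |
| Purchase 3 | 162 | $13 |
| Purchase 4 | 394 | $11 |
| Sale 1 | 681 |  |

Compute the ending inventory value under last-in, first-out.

Ending inventory = $2,773

Sale 1 (681) [LIFO — newest first]: 394 @ $11 + 162 @ $13 + 125 @ $15 = $8,315
Ending inventory: 78 @ $17 + 82 @ $16 + 9 @ $15 = $2,773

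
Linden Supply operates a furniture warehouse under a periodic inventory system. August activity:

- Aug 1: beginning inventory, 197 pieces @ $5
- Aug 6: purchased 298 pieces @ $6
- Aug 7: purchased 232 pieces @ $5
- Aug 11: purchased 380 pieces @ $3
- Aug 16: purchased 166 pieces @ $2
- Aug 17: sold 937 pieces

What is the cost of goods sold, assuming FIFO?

Aug 17, 937 sold [FIFO — oldest first]: 197 @ $5 + 298 @ $6 + 232 @ $5 + 210 @ $3 = $4,563
Ending inventory: 170 @ $3 + 166 @ $2 = $842
Check: goods available $5,405 = COGS $4,563 + ending $842

COGS = $4,563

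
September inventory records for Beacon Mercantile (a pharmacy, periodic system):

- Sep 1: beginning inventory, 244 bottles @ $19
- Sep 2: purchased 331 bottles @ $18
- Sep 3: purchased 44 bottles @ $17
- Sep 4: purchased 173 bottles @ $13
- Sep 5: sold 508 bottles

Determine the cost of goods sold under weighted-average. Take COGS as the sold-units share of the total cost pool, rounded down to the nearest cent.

COGS = $8,717.45

Sep 5, sell 508: 508/792 × $13,591.00 → $8,717.45
Ending inventory (cost pool remaining) = $4,873.55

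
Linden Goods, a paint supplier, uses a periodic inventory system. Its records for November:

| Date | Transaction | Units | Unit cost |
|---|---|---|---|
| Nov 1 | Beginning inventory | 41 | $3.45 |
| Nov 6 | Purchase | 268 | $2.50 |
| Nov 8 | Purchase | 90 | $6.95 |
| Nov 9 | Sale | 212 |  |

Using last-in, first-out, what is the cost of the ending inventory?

Ending inventory = $506.45

Nov 9, 212 sold [LIFO — newest first]: 90 @ $6.95 + 122 @ $2.50 = $930.50
Ending inventory: 41 @ $3.45 + 146 @ $2.50 = $506.45
Check: goods available $1,436.95 = COGS $930.50 + ending $506.45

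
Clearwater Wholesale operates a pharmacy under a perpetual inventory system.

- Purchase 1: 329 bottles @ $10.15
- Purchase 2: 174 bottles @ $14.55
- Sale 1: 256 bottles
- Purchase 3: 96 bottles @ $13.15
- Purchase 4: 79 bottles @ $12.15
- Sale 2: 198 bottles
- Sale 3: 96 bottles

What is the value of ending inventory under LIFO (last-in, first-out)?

Sale 1 (256) [LIFO — newest first]: 174 @ $14.55 + 82 @ $10.15 = $3,364.00
Sale 2 (198) [LIFO — newest first]: 79 @ $12.15 + 96 @ $13.15 + 23 @ $10.15 = $2,455.70
Sale 3 (96) [LIFO — newest first]: 96 @ $10.15 = $974.40
Total COGS = $3,364.00 + $2,455.70 + $974.40 = $6,794.10
Ending inventory: 128 @ $10.15 = $1,299.20

Ending inventory = $1,299.20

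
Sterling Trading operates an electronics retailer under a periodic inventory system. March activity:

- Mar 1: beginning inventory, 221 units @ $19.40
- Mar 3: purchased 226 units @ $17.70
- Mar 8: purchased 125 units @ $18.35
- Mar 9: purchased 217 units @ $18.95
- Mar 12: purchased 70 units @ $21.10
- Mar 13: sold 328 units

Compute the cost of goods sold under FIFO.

COGS = $6,181.30

Mar 13, 328 sold [FIFO — oldest first]: 221 @ $19.40 + 107 @ $17.70 = $6,181.30
Ending inventory: 119 @ $17.70 + 125 @ $18.35 + 217 @ $18.95 + 70 @ $21.10 = $9,989.20
Check: goods available $16,170.50 = COGS $6,181.30 + ending $9,989.20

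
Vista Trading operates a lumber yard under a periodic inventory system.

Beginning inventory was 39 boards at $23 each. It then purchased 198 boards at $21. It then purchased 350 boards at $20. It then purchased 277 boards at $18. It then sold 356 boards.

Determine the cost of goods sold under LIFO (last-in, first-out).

Sale 1 (356) [LIFO — newest first]: 277 @ $18 + 79 @ $20 = $6,566
Ending inventory: 39 @ $23 + 198 @ $21 + 271 @ $20 = $10,475
Check: goods available $17,041 = COGS $6,566 + ending $10,475

COGS = $6,566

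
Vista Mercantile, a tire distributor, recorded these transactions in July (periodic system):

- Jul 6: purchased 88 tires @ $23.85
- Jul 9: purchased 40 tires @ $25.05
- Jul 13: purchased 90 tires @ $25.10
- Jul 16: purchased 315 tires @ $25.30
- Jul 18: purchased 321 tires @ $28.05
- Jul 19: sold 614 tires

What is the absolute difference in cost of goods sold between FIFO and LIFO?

$815.60

FIFO COGS: 88 @ $23.85 + 40 @ $25.05 + 90 @ $25.10 + 315 @ $25.30 + 81 @ $28.05 = $15,601.35
LIFO COGS: 321 @ $28.05 + 293 @ $25.30 = $16,416.95
Difference = |$15,601.35 − $16,416.95| = $815.60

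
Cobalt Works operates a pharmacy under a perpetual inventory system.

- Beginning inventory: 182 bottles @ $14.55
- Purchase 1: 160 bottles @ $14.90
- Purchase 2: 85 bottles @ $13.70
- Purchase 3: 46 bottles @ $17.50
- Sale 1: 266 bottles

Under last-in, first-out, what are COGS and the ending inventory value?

COGS = $3,981.00; ending inventory = $3,020.60

Sale 1 (266) [LIFO — newest first]: 46 @ $17.50 + 85 @ $13.70 + 135 @ $14.90 = $3,981.00
Ending inventory: 182 @ $14.55 + 25 @ $14.90 = $3,020.60
Check: goods available $7,001.60 = COGS $3,981.00 + ending $3,020.60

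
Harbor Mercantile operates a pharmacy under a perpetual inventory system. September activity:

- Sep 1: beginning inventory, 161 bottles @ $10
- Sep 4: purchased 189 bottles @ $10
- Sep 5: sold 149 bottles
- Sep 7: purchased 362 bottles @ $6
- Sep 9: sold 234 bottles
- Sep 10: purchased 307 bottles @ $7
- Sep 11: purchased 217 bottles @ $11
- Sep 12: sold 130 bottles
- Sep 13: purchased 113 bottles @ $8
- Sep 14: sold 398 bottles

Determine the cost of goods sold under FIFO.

COGS = $7,065

Sep 5, 149 sold [FIFO — oldest first]: 149 @ $10 = $1,490
Sep 9, 234 sold [FIFO — oldest first]: 12 @ $10 + 189 @ $10 + 33 @ $6 = $2,208
Sep 12, 130 sold [FIFO — oldest first]: 130 @ $6 = $780
Sep 14, 398 sold [FIFO — oldest first]: 199 @ $6 + 199 @ $7 = $2,587
Total COGS = $1,490 + $2,208 + $780 + $2,587 = $7,065
Ending inventory: 108 @ $7 + 217 @ $11 + 113 @ $8 = $4,047
Check: goods available $11,112 = COGS $7,065 + ending $4,047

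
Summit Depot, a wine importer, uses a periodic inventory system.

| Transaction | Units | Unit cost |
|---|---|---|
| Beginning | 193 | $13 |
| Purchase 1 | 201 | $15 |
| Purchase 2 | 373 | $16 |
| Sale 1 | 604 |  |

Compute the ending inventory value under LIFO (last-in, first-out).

Sale 1 (604) [LIFO — newest first]: 373 @ $16 + 201 @ $15 + 30 @ $13 = $9,373
Ending inventory: 163 @ $13 = $2,119

Ending inventory = $2,119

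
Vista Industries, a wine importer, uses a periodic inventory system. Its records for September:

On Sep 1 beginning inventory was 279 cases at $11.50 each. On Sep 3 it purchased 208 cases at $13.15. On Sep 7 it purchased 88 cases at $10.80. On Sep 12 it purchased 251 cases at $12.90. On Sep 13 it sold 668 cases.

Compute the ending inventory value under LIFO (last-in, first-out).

Ending inventory = $1,817.00

Sep 13, 668 sold [LIFO — newest first]: 251 @ $12.90 + 88 @ $10.80 + 208 @ $13.15 + 121 @ $11.50 = $8,315.00
Ending inventory: 158 @ $11.50 = $1,817.00
Check: goods available $10,132.00 = COGS $8,315.00 + ending $1,817.00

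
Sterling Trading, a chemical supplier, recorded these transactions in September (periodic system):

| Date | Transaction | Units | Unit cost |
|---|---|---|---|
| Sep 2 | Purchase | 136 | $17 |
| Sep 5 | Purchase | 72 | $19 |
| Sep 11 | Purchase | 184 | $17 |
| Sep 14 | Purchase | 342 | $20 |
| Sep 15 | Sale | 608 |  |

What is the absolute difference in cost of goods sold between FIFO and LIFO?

$378

FIFO COGS: 136 @ $17 + 72 @ $19 + 184 @ $17 + 216 @ $20 = $11,128
LIFO COGS: 342 @ $20 + 184 @ $17 + 72 @ $19 + 10 @ $17 = $11,506
Difference = |$11,128 − $11,506| = $378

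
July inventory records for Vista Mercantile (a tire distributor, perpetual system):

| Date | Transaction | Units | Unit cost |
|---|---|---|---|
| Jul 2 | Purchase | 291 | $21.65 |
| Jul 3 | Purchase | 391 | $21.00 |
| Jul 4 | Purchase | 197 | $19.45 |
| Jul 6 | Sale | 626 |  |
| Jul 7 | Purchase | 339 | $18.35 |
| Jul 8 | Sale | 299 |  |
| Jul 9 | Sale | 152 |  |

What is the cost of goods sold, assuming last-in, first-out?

Jul 6, 626 sold [LIFO — newest first]: 197 @ $19.45 + 391 @ $21.00 + 38 @ $21.65 = $12,865.35
Jul 8, 299 sold [LIFO — newest first]: 299 @ $18.35 = $5,486.65
Jul 9, 152 sold [LIFO — newest first]: 40 @ $18.35 + 112 @ $21.65 = $3,158.80
Total COGS = $12,865.35 + $5,486.65 + $3,158.80 = $21,510.80
Ending inventory: 141 @ $21.65 = $3,052.65

COGS = $21,510.80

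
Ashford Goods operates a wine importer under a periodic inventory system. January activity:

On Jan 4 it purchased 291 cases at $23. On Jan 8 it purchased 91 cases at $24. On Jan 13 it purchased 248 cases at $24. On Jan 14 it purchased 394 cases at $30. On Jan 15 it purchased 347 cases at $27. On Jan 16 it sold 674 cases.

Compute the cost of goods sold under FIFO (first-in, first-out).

COGS = $16,149

Jan 16, 674 sold [FIFO — oldest first]: 291 @ $23 + 91 @ $24 + 248 @ $24 + 44 @ $30 = $16,149
Ending inventory: 350 @ $30 + 347 @ $27 = $19,869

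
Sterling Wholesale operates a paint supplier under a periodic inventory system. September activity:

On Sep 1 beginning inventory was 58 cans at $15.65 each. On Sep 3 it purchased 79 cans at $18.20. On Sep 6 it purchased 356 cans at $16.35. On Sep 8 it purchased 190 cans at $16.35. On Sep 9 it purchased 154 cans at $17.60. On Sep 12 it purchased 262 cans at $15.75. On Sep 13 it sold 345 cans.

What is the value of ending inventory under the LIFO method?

Ending inventory = $12,522.20

Sep 13, 345 sold [LIFO — newest first]: 262 @ $15.75 + 83 @ $17.60 = $5,587.30
Ending inventory: 58 @ $15.65 + 79 @ $18.20 + 356 @ $16.35 + 190 @ $16.35 + 71 @ $17.60 = $12,522.20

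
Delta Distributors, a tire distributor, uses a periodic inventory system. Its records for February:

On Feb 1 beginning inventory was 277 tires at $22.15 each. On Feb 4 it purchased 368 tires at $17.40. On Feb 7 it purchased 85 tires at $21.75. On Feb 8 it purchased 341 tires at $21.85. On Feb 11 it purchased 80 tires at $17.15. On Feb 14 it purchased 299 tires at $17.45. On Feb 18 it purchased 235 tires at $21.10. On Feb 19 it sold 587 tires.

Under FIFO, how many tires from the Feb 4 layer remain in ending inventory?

58

Feb 19, 587 sold [FIFO — oldest first]: 277 @ $22.15 + 310 @ $17.40 = $11,529.55
Ending inventory: 58 @ $17.40 + 85 @ $21.75 + 341 @ $21.85 + 80 @ $17.15 + 299 @ $17.45 + 235 @ $21.10 = $21,856.85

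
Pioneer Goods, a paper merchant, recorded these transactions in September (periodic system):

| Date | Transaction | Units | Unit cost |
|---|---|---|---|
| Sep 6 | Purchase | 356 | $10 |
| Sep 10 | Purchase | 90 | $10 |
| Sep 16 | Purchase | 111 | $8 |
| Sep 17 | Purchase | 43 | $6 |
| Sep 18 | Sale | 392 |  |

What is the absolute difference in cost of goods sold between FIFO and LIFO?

$394

FIFO COGS: 356 @ $10 + 36 @ $10 = $3,920
LIFO COGS: 43 @ $6 + 111 @ $8 + 90 @ $10 + 148 @ $10 = $3,526
Difference = |$3,920 − $3,526| = $394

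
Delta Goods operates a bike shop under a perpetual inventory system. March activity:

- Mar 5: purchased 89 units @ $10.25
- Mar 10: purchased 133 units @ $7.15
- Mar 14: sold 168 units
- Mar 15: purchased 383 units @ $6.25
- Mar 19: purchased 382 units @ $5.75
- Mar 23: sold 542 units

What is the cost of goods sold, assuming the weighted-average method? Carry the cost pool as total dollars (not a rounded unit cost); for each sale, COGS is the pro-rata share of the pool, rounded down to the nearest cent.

After Mar 5: 89 on hand, pool $912.25 (≈ $10.2500 each)
After Mar 10: 222 on hand, pool $1,863.20 (≈ $8.3928 each)
Mar 14, sell 168: 168/222 × $1,863.20 → $1,409.98
After Mar 15: 437 on hand, pool $2,846.97 (≈ $6.5148 each)
After Mar 19: 819 on hand, pool $5,043.47 (≈ $6.1581 each)
Mar 23, sell 542: 542/819 × $5,043.47 → $3,337.68
Total COGS = $1,409.98 + $3,337.68 = $4,747.66
Ending inventory (cost pool remaining) = $1,705.79
Check: goods available $6,453.45 = COGS $4,747.66 + ending $1,705.79

COGS = $4,747.66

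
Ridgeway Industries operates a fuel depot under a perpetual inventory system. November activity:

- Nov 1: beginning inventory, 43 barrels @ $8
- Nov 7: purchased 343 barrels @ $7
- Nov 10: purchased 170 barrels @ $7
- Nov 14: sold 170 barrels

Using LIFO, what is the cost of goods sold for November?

Nov 14, 170 sold [LIFO — newest first]: 170 @ $7 = $1,190
Ending inventory: 43 @ $8 + 343 @ $7 = $2,745
Check: goods available $3,935 = COGS $1,190 + ending $2,745

COGS = $1,190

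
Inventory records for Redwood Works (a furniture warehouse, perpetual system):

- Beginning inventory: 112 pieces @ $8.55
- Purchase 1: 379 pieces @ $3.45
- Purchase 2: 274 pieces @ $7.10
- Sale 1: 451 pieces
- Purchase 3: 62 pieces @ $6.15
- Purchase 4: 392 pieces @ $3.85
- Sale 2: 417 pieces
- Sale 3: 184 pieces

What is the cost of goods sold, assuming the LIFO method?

COGS = $4,953.70

Sale 1 (451) [LIFO — newest first]: 274 @ $7.10 + 177 @ $3.45 = $2,556.05
Sale 2 (417) [LIFO — newest first]: 392 @ $3.85 + 25 @ $6.15 = $1,662.95
Sale 3 (184) [LIFO — newest first]: 37 @ $6.15 + 147 @ $3.45 = $734.70
Total COGS = $2,556.05 + $1,662.95 + $734.70 = $4,953.70
Ending inventory: 112 @ $8.55 + 55 @ $3.45 = $1,147.35
Check: goods available $6,101.05 = COGS $4,953.70 + ending $1,147.35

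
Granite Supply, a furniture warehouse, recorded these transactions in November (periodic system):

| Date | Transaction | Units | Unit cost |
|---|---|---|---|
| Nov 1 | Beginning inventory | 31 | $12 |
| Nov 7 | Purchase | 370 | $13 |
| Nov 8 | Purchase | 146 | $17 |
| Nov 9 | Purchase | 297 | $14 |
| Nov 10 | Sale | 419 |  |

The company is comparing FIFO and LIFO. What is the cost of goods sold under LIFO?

COGS = $6,232

FIFO COGS: 31 @ $12 + 370 @ $13 + 18 @ $17 = $5,488
LIFO COGS: 297 @ $14 + 122 @ $17 = $6,232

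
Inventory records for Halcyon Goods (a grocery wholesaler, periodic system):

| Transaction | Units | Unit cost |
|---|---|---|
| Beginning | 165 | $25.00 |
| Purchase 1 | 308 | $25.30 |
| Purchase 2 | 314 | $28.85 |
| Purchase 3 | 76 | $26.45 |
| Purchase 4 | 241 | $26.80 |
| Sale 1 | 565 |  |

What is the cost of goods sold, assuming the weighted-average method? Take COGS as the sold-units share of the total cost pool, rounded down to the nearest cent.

Sale 1, sell 565: 565/1104 × $29,445.30 → $15,069.37
Ending inventory (cost pool remaining) = $14,375.93

COGS = $15,069.37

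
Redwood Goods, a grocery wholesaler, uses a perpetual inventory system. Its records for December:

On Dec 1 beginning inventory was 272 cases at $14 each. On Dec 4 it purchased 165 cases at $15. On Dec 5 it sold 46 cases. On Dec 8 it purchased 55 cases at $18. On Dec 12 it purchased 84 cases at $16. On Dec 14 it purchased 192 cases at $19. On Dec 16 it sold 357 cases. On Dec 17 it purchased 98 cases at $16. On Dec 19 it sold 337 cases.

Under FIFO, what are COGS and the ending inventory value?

COGS = $11,733; ending inventory = $2,100

Dec 5, 46 sold [FIFO — oldest first]: 46 @ $14 = $644
Dec 16, 357 sold [FIFO — oldest first]: 226 @ $14 + 131 @ $15 = $5,129
Dec 19, 337 sold [FIFO — oldest first]: 34 @ $15 + 55 @ $18 + 84 @ $16 + 164 @ $19 = $5,960
Total COGS = $644 + $5,129 + $5,960 = $11,733
Ending inventory: 28 @ $19 + 98 @ $16 = $2,100
Check: goods available $13,833 = COGS $11,733 + ending $2,100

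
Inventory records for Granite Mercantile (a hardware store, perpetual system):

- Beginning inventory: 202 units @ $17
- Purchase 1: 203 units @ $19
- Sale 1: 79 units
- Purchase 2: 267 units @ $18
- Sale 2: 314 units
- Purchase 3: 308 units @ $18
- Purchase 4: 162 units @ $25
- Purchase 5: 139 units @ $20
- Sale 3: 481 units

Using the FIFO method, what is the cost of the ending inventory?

Sale 1 (79) [FIFO — oldest first]: 79 @ $17 = $1,343
Sale 2 (314) [FIFO — oldest first]: 123 @ $17 + 191 @ $19 = $5,720
Sale 3 (481) [FIFO — oldest first]: 12 @ $19 + 267 @ $18 + 202 @ $18 = $8,670
Total COGS = $1,343 + $5,720 + $8,670 = $15,733
Ending inventory: 106 @ $18 + 162 @ $25 + 139 @ $20 = $8,738
Check: goods available $24,471 = COGS $15,733 + ending $8,738

Ending inventory = $8,738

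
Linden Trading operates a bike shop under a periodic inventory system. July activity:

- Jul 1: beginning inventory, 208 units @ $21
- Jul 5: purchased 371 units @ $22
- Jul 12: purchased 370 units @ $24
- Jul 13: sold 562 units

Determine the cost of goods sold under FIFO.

Jul 13, 562 sold [FIFO — oldest first]: 208 @ $21 + 354 @ $22 = $12,156
Ending inventory: 17 @ $22 + 370 @ $24 = $9,254

COGS = $12,156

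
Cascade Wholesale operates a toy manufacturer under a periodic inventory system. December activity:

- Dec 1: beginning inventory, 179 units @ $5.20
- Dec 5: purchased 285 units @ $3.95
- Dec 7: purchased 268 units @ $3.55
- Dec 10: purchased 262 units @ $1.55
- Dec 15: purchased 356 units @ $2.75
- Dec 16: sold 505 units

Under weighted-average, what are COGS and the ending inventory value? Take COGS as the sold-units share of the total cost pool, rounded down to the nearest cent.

COGS = $1,643.32; ending inventory = $2,749.73

Dec 16, sell 505: 505/1350 × $4,393.05 → $1,643.32
Ending inventory (cost pool remaining) = $2,749.73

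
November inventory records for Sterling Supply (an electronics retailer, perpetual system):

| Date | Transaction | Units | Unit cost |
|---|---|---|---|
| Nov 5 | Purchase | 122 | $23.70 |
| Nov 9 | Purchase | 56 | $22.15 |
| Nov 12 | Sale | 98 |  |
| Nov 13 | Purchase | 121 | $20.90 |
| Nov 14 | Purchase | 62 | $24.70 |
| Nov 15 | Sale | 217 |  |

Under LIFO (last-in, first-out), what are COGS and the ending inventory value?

COGS = $7,101.90; ending inventory = $1,090.20

Nov 12, 98 sold [LIFO — newest first]: 56 @ $22.15 + 42 @ $23.70 = $2,235.80
Nov 15, 217 sold [LIFO — newest first]: 62 @ $24.70 + 121 @ $20.90 + 34 @ $23.70 = $4,866.10
Total COGS = $2,235.80 + $4,866.10 = $7,101.90
Ending inventory: 46 @ $23.70 = $1,090.20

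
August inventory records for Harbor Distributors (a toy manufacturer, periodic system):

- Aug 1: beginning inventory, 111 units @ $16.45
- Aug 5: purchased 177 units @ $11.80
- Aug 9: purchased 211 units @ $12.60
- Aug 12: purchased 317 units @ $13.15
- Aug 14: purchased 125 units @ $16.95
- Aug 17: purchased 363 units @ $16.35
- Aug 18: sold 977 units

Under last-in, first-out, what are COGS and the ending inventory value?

COGS = $14,389.55; ending inventory = $4,405.95

Aug 18, 977 sold [LIFO — newest first]: 363 @ $16.35 + 125 @ $16.95 + 317 @ $13.15 + 172 @ $12.60 = $14,389.55
Ending inventory: 111 @ $16.45 + 177 @ $11.80 + 39 @ $12.60 = $4,405.95
Check: goods available $18,795.50 = COGS $14,389.55 + ending $4,405.95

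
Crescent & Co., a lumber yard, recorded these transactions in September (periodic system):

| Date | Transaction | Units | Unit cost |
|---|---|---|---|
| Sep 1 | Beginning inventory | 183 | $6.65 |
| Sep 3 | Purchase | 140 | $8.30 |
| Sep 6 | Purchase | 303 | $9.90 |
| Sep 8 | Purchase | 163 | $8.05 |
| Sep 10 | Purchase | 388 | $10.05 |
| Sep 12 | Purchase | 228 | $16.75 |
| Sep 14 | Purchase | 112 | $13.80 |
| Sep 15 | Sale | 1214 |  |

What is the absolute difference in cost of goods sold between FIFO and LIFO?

FIFO COGS: 183 @ $6.65 + 140 @ $8.30 + 303 @ $9.90 + 163 @ $8.05 + 388 @ $10.05 + 37 @ $16.75 = $11,209.95
LIFO COGS: 112 @ $13.80 + 228 @ $16.75 + 388 @ $10.05 + 163 @ $8.05 + 303 @ $9.90 + 20 @ $8.30 = $13,741.85
Difference = |$11,209.95 − $13,741.85| = $2,531.90

$2,531.90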